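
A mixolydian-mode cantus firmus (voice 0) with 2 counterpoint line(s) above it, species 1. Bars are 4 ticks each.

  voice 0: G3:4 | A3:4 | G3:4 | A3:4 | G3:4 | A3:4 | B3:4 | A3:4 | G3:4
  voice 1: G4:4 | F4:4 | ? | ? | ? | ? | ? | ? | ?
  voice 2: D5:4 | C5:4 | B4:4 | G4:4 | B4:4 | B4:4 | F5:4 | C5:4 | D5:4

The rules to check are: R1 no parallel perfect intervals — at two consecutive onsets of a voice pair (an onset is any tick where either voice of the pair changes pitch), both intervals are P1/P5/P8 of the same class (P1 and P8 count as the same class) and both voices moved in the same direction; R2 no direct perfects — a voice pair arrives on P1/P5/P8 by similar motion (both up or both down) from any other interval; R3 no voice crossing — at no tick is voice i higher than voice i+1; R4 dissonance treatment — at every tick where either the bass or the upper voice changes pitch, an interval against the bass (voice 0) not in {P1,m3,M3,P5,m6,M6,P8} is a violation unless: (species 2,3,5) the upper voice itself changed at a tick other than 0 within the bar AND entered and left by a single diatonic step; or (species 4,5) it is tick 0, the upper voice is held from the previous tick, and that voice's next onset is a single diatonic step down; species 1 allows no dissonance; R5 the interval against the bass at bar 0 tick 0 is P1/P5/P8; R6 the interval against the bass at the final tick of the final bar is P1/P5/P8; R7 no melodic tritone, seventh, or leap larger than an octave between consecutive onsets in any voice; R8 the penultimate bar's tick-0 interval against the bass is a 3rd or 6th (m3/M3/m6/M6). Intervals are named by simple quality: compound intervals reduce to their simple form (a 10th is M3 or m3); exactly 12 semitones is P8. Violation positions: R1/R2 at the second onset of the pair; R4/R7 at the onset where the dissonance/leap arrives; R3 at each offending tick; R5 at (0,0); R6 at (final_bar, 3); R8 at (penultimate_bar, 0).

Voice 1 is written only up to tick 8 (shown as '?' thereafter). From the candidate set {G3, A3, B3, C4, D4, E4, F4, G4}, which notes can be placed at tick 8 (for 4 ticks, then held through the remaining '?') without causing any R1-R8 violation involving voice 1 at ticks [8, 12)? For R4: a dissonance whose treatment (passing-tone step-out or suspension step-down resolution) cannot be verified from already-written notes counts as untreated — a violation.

{G4}

G3: violates R2,R7
A3: violates R4
B3: violates R2,R7
C4: violates R4
D4: violates R2
E4: violates R1
F4: violates R4
G4: legal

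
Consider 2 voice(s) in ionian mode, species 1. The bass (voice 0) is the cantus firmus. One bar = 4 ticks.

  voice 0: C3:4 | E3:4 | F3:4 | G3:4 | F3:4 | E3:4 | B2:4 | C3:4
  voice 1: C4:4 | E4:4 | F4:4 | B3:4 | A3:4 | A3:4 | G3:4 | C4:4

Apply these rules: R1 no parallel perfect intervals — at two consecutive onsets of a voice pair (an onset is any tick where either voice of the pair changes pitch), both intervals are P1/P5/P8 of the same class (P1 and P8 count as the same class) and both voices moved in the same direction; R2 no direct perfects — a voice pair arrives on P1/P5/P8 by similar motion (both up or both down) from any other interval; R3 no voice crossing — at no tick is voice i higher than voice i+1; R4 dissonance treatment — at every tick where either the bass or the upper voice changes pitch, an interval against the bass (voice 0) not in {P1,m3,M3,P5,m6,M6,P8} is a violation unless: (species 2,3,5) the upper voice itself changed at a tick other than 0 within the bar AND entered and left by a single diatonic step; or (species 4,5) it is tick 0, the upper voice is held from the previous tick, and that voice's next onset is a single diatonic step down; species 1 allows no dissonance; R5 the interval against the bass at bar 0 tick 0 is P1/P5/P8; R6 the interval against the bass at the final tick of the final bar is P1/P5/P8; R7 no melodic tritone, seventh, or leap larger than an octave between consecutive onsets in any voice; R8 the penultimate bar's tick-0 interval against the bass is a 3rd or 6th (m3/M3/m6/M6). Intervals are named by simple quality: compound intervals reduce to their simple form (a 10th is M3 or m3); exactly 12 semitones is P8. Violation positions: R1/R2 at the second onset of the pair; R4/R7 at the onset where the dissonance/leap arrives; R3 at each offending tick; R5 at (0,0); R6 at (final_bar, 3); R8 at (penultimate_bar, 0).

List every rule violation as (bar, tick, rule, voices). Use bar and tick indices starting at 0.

bar 0: v0=C3 v1=C4 downbeat P8
bar 1: v0=E3 v1=E4 downbeat P8
bar 2: v0=F3 v1=F4 downbeat P8
bar 3: v0=G3 v1=B3 downbeat M3
bar 4: v0=F3 v1=A3 downbeat M3
bar 5: v0=E3 v1=A3 downbeat P4
bar 6: v0=B2 v1=G3 downbeat m6
bar 7: v0=C3 v1=C4 downbeat P8
  -> R1 @ bar 1 tick 0 v(0, 1): C3/C4 P8 -> E3/E4 P8 similar
  -> R1 @ bar 2 tick 0 v(0, 1): E3/E4 P8 -> F3/F4 P8 similar
  -> R7 @ bar 3 tick 0 v(1,): F4->B3 leap 6st
  -> R4 @ bar 5 tick 0 v(0, 1): E3/A3 P4 untreated
  -> R2 @ bar 7 tick 0 v(0, 1): B2/G3 m6 -> C3/C4 P8 similar

(1, 0, R1, (0, 1))
(2, 0, R1, (0, 1))
(3, 0, R7, (1,))
(5, 0, R4, (0, 1))
(7, 0, R2, (0, 1))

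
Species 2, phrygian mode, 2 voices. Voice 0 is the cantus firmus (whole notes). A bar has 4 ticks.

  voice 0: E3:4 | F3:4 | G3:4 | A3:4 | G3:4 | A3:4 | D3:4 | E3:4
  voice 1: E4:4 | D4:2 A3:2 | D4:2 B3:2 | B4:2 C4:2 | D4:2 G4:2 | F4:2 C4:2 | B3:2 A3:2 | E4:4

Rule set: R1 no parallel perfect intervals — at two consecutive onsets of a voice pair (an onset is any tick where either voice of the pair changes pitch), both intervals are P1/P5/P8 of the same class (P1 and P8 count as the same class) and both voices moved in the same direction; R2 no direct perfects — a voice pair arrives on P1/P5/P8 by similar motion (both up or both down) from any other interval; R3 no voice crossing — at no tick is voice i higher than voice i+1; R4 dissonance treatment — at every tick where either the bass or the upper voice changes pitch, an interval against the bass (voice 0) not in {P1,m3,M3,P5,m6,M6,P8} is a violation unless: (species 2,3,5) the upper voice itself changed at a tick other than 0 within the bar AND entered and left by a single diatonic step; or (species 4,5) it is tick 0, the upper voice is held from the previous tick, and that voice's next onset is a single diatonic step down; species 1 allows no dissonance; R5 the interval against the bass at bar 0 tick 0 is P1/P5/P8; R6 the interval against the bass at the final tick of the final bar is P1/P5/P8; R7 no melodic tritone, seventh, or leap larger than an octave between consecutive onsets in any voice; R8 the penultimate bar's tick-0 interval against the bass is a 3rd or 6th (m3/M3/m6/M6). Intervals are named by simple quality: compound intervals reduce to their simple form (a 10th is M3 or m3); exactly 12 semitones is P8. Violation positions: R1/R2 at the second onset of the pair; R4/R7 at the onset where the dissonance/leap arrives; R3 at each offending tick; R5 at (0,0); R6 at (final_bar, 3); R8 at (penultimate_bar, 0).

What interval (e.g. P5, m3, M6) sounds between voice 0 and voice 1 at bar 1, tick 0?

M6

voice 0=F3 voice 1=D4 -> M6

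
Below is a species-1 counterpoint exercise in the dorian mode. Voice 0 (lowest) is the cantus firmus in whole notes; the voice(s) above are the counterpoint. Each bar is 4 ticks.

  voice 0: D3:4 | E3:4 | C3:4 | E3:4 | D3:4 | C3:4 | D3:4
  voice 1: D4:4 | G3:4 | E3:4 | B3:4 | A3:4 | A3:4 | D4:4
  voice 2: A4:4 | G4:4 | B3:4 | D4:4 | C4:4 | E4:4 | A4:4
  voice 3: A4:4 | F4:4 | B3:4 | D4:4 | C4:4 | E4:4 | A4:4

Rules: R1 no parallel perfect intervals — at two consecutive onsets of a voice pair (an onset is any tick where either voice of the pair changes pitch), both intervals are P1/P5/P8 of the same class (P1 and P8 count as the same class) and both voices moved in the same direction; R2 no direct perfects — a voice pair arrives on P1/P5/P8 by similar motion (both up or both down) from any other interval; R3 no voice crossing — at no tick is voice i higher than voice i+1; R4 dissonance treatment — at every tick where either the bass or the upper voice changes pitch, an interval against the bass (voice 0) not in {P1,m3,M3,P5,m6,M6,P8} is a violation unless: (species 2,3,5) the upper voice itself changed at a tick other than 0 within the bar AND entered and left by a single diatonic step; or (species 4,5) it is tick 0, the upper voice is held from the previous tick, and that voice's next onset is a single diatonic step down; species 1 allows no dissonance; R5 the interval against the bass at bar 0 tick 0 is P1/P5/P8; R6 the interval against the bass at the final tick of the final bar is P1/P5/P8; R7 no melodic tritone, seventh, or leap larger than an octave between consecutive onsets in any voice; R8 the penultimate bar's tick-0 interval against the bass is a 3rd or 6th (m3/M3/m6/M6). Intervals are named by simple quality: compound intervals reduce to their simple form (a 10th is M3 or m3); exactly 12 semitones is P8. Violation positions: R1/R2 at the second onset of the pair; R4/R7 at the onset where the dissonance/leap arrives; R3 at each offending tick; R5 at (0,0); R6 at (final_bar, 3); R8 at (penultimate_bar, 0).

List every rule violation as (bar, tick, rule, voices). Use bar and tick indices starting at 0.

bar 0: v0=D3 v1=D4 v2=A4 v3=A4 downbeat P5
bar 1: v0=E3 v1=G3 v2=G4 v3=F4 downbeat m2
bar 2: v0=C3 v1=E3 v2=B3 v3=B3 downbeat M7
bar 3: v0=E3 v1=B3 v2=D4 v3=D4 downbeat m7
bar 4: v0=D3 v1=A3 v2=C4 v3=C4 downbeat m7
bar 5: v0=C3 v1=A3 v2=E4 v3=E4 downbeat M3
bar 6: v0=D3 v1=D4 v2=A4 v3=A4 downbeat P5
  -> R2 @ bar 1 tick 0 v(1, 2): D4/A4 P5 -> G3/G4 P8 similar
  -> R3 @ bar 1 tick 0 v(2, 3): G4 above F4
  -> R4 @ bar 1 tick 0 v(0, 3): E3/F4 m2 untreated
  -> R3 @ bar 1 tick 1 v(2, 3): G4 above F4
  -> R3 @ bar 1 tick 2 v(2, 3): G4 above F4
  -> R3 @ bar 1 tick 3 v(2, 3): G4 above F4
  -> R2 @ bar 2 tick 0 v(1, 2): G3/G4 P8 -> E3/B3 P5 similar
  -> R2 @ bar 2 tick 0 v(1, 3): G3/F4 m7 -> E3/B3 P5 similar
  -> R2 @ bar 2 tick 0 v(2, 3): G4/F4 M2 -> B3/B3 P1 similar
  -> R4 @ bar 2 tick 0 v(0, 2): C3/B3 M7 untreated
  -> R4 @ bar 2 tick 0 v(0, 3): C3/B3 M7 untreated
  -> R7 @ bar 2 tick 0 v(3,): F4->B3 leap 6st
  -> R1 @ bar 3 tick 0 v(2, 3): B3/B3 P1 -> D4/D4 P1 similar
  -> R2 @ bar 3 tick 0 v(0, 1): C3/E3 M3 -> E3/B3 P5 similar
  -> R4 @ bar 3 tick 0 v(0, 2): E3/D4 m7 untreated
  -> R4 @ bar 3 tick 0 v(0, 3): E3/D4 m7 untreated
  -> R1 @ bar 4 tick 0 v(0, 1): E3/B3 P5 -> D3/A3 P5 similar
  -> R1 @ bar 4 tick 0 v(2, 3): D4/D4 P1 -> C4/C4 P1 similar
  -> R4 @ bar 4 tick 0 v(0, 2): D3/C4 m7 untreated
  -> R4 @ bar 4 tick 0 v(0, 3): D3/C4 m7 untreated
  -> R1 @ bar 5 tick 0 v(2, 3): C4/C4 P1 -> E4/E4 P1 similar
  -> R1 @ bar 6 tick 0 v(1, 2): A3/E4 P5 -> D4/A4 P5 similar
  -> R1 @ bar 6 tick 0 v(1, 3): A3/E4 P5 -> D4/A4 P5 similar
  -> R1 @ bar 6 tick 0 v(2, 3): E4/E4 P1 -> A4/A4 P1 similar
  -> R2 @ bar 6 tick 0 v(0, 1): C3/A3 M6 -> D3/D4 P8 similar
  -> R2 @ bar 6 tick 0 v(0, 2): C3/E4 M3 -> D3/A4 P5 similar
  -> R2 @ bar 6 tick 0 v(0, 3): C3/E4 M3 -> D3/A4 P5 similar

(1, 0, R2, (1, 2))
(1, 0, R3, (2, 3))
(1, 0, R4, (0, 3))
(1, 1, R3, (2, 3))
(1, 2, R3, (2, 3))
(1, 3, R3, (2, 3))
(2, 0, R2, (1, 2))
(2, 0, R2, (1, 3))
(2, 0, R2, (2, 3))
(2, 0, R4, (0, 2))
(2, 0, R4, (0, 3))
(2, 0, R7, (3,))
(3, 0, R1, (2, 3))
(3, 0, R2, (0, 1))
(3, 0, R4, (0, 2))
(3, 0, R4, (0, 3))
(4, 0, R1, (0, 1))
(4, 0, R1, (2, 3))
(4, 0, R4, (0, 2))
(4, 0, R4, (0, 3))
(5, 0, R1, (2, 3))
(6, 0, R1, (1, 2))
(6, 0, R1, (1, 3))
(6, 0, R1, (2, 3))
(6, 0, R2, (0, 1))
(6, 0, R2, (0, 2))
(6, 0, R2, (0, 3))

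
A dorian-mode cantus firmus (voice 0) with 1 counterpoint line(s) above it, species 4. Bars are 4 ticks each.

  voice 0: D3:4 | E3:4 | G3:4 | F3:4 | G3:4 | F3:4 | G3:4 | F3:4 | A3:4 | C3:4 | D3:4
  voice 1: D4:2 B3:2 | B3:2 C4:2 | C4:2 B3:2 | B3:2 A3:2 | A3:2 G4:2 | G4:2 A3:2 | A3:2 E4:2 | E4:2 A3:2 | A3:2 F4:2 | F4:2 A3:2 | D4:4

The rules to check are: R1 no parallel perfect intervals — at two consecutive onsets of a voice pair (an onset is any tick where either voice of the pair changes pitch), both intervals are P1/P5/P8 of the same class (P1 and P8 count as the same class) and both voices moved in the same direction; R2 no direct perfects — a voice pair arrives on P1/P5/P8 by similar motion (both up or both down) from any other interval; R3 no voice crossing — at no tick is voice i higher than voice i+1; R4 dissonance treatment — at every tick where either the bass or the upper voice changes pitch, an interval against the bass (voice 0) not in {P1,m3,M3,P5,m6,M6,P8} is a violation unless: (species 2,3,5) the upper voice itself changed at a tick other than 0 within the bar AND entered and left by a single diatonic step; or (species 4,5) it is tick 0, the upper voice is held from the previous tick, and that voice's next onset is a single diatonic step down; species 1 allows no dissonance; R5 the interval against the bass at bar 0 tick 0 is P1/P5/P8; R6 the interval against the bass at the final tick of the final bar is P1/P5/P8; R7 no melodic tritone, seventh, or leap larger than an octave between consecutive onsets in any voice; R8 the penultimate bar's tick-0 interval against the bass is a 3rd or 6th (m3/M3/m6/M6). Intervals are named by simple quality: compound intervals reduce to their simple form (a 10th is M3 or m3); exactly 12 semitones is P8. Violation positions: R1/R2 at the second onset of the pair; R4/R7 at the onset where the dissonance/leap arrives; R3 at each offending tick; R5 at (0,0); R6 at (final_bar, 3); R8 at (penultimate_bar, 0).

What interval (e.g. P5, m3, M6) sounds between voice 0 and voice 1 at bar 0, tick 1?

P8

voice 0=D3 voice 1=D4 -> P8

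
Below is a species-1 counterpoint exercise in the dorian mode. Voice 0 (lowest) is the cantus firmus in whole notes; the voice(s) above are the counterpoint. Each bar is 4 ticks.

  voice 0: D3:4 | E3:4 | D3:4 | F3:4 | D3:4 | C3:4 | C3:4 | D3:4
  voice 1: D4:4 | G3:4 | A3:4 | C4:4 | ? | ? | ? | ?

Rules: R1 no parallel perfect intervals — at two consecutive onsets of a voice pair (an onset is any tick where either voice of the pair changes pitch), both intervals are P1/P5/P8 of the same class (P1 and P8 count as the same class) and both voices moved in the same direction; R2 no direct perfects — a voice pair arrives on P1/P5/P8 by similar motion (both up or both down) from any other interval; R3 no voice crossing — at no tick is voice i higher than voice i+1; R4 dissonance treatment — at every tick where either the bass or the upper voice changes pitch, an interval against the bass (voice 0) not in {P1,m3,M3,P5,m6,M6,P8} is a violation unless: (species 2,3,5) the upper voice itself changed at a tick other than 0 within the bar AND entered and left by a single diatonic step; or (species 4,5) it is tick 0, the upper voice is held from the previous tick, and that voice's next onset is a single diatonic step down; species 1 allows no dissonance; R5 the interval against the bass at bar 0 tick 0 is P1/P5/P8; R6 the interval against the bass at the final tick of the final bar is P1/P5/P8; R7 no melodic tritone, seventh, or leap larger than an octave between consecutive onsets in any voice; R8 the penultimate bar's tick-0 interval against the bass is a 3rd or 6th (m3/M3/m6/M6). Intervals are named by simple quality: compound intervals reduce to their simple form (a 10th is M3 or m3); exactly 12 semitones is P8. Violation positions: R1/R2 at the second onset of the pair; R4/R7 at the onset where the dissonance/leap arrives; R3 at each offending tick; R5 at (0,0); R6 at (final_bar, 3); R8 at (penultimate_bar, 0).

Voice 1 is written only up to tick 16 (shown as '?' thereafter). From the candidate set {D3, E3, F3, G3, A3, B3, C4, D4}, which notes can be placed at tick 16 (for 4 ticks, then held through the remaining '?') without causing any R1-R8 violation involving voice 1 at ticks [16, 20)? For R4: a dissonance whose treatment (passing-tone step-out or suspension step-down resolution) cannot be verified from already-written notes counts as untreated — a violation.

D3: violates R2,R7
E3: violates R4
F3: legal
G3: violates R4
A3: violates R1
B3: legal
C4: violates R4
D4: legal

{B3, D4, F3}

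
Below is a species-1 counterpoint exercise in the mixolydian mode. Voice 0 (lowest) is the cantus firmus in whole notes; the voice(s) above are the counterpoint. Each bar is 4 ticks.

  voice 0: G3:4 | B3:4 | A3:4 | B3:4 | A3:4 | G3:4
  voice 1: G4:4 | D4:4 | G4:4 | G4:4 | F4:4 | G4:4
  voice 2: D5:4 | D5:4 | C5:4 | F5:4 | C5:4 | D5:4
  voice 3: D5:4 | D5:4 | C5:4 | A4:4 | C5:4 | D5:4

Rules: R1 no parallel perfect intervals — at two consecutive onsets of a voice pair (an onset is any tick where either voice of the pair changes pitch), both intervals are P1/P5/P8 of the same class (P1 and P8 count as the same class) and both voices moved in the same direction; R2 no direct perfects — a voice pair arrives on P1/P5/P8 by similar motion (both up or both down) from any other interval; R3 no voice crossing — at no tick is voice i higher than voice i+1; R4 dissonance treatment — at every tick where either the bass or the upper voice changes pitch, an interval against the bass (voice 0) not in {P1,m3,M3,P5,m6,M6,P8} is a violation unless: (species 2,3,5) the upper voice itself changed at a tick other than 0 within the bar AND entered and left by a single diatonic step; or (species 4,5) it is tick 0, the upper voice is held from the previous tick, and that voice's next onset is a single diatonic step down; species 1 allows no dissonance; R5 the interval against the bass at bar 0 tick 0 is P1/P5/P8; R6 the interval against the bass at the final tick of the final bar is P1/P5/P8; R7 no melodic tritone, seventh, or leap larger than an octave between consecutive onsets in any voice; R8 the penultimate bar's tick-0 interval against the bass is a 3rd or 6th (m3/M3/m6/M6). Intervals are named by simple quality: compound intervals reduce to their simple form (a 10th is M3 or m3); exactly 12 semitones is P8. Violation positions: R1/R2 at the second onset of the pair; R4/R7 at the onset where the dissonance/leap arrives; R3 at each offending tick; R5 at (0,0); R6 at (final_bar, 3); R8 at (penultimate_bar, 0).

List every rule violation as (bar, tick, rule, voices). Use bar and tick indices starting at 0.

(2, 0, R1, (2, 3))
(2, 0, R4, (0, 1))
(3, 0, R3, (2, 3))
(3, 0, R4, (0, 2))
(3, 0, R4, (0, 3))
(3, 1, R3, (2, 3))
(3, 2, R3, (2, 3))
(3, 3, R3, (2, 3))
(4, 0, R2, (1, 2))
(5, 0, R1, (1, 2))
(5, 0, R1, (1, 3))
(5, 0, R1, (2, 3))

bar 0: v0=G3 v1=G4 v2=D5 v3=D5 downbeat P5
bar 1: v0=B3 v1=D4 v2=D5 v3=D5 downbeat m3
bar 2: v0=A3 v1=G4 v2=C5 v3=C5 downbeat m3
bar 3: v0=B3 v1=G4 v2=F5 v3=A4 downbeat m7
bar 4: v0=A3 v1=F4 v2=C5 v3=C5 downbeat m3
bar 5: v0=G3 v1=G4 v2=D5 v3=D5 downbeat P5
  -> R1 @ bar 2 tick 0 v(2, 3): D5/D5 P1 -> C5/C5 P1 similar
  -> R4 @ bar 2 tick 0 v(0, 1): A3/G4 m7 untreated
  -> R3 @ bar 3 tick 0 v(2, 3): F5 above A4
  -> R4 @ bar 3 tick 0 v(0, 2): B3/F5 TT untreated
  -> R4 @ bar 3 tick 0 v(0, 3): B3/A4 m7 untreated
  -> R3 @ bar 3 tick 1 v(2, 3): F5 above A4
  -> R3 @ bar 3 tick 2 v(2, 3): F5 above A4
  -> R3 @ bar 3 tick 3 v(2, 3): F5 above A4
  -> R2 @ bar 4 tick 0 v(1, 2): G4/F5 m7 -> F4/C5 P5 similar
  -> R1 @ bar 5 tick 0 v(1, 2): F4/C5 P5 -> G4/D5 P5 similar
  -> R1 @ bar 5 tick 0 v(1, 3): F4/C5 P5 -> G4/D5 P5 similar
  -> R1 @ bar 5 tick 0 v(2, 3): C5/C5 P1 -> D5/D5 P1 similar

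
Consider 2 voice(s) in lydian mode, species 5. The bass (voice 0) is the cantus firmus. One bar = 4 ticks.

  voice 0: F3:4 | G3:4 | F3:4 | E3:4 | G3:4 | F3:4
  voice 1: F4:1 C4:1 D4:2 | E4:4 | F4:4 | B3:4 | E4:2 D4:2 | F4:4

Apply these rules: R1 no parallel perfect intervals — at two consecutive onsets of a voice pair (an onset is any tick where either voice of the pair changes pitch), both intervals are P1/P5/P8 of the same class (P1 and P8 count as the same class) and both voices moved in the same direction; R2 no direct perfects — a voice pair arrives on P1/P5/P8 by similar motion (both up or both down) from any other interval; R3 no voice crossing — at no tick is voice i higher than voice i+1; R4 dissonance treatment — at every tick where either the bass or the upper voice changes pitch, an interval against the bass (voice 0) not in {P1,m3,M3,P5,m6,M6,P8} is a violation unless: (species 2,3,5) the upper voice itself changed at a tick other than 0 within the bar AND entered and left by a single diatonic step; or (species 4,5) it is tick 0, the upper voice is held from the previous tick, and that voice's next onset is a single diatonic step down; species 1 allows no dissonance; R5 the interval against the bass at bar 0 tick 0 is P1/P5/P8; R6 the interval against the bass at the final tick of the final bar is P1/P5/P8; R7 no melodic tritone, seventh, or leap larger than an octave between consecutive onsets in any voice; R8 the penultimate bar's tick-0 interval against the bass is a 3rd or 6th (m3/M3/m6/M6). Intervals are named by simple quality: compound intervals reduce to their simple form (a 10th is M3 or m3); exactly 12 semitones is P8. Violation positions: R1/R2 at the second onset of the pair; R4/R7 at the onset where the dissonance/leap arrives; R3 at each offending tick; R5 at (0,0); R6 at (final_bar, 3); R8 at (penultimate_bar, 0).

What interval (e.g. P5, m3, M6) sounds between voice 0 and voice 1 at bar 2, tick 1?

P8

voice 0=F3 voice 1=F4 -> P8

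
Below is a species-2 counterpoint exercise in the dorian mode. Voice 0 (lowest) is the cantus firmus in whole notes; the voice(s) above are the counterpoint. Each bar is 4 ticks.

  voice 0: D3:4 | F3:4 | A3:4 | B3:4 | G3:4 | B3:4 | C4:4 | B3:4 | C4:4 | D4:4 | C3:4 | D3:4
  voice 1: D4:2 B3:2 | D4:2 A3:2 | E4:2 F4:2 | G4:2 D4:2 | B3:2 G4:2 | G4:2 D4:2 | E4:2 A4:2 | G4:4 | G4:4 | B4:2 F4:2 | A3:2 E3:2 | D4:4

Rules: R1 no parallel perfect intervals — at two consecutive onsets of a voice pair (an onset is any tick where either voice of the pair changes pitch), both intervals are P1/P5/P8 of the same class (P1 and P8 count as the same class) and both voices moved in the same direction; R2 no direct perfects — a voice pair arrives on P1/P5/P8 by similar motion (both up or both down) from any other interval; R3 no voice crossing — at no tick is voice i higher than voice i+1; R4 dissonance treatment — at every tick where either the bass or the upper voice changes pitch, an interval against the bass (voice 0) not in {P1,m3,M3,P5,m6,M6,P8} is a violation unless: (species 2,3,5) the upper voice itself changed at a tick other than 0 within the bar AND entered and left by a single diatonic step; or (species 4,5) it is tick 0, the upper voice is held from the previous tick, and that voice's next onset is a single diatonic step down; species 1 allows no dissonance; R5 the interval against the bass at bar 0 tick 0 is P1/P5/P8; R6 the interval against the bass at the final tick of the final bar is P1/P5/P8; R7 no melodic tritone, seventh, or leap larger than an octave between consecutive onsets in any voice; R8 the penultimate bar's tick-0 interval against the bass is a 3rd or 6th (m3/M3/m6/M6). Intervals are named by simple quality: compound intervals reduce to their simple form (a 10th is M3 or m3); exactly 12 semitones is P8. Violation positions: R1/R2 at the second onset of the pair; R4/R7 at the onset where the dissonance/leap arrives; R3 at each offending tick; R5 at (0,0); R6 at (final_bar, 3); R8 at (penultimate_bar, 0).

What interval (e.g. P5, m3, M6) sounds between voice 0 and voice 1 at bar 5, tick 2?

m3

voice 0=B3 voice 1=D4 -> m3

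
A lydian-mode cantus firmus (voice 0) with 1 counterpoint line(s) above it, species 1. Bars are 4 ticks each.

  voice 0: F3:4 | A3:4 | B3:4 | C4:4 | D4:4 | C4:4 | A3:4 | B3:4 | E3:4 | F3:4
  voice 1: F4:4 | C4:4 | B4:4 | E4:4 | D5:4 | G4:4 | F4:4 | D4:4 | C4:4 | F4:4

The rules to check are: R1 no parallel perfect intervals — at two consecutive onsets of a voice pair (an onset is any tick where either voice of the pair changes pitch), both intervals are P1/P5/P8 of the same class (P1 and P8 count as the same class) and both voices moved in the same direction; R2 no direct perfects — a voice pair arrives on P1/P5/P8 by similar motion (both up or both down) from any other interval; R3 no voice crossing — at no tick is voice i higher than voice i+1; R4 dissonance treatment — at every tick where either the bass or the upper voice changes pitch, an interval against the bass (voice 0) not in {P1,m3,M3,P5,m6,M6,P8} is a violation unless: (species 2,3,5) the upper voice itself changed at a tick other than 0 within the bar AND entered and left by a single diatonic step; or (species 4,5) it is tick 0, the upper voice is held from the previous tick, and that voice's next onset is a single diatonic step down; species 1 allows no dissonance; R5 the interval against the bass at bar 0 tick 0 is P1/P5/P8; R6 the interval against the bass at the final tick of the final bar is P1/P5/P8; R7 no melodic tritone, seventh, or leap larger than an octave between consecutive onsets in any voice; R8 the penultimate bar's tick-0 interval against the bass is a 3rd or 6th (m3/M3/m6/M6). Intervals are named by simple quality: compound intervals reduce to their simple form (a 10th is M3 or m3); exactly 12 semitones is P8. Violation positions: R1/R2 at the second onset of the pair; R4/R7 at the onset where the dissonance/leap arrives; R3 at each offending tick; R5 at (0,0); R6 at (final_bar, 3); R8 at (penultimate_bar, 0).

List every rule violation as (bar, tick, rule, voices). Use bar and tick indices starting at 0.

bar 0: v0=F3 v1=F4 downbeat P8
bar 1: v0=A3 v1=C4 downbeat m3
bar 2: v0=B3 v1=B4 downbeat P8
bar 3: v0=C4 v1=E4 downbeat M3
bar 4: v0=D4 v1=D5 downbeat P8
bar 5: v0=C4 v1=G4 downbeat P5
bar 6: v0=A3 v1=F4 downbeat m6
bar 7: v0=B3 v1=D4 downbeat m3
bar 8: v0=E3 v1=C4 downbeat m6
bar 9: v0=F3 v1=F4 downbeat P8
  -> R2 @ bar 2 tick 0 v(0, 1): A3/C4 m3 -> B3/B4 P8 similar
  -> R7 @ bar 2 tick 0 v(1,): C4->B4 leap 11st
  -> R2 @ bar 4 tick 0 v(0, 1): C4/E4 M3 -> D4/D5 P8 similar
  -> R7 @ bar 4 tick 0 v(1,): E4->D5 leap 10st
  -> R2 @ bar 5 tick 0 v(0, 1): D4/D5 P8 -> C4/G4 P5 similar
  -> R2 @ bar 9 tick 0 v(0, 1): E3/C4 m6 -> F3/F4 P8 similar

(2, 0, R2, (0, 1))
(2, 0, R7, (1,))
(4, 0, R2, (0, 1))
(4, 0, R7, (1,))
(5, 0, R2, (0, 1))
(9, 0, R2, (0, 1))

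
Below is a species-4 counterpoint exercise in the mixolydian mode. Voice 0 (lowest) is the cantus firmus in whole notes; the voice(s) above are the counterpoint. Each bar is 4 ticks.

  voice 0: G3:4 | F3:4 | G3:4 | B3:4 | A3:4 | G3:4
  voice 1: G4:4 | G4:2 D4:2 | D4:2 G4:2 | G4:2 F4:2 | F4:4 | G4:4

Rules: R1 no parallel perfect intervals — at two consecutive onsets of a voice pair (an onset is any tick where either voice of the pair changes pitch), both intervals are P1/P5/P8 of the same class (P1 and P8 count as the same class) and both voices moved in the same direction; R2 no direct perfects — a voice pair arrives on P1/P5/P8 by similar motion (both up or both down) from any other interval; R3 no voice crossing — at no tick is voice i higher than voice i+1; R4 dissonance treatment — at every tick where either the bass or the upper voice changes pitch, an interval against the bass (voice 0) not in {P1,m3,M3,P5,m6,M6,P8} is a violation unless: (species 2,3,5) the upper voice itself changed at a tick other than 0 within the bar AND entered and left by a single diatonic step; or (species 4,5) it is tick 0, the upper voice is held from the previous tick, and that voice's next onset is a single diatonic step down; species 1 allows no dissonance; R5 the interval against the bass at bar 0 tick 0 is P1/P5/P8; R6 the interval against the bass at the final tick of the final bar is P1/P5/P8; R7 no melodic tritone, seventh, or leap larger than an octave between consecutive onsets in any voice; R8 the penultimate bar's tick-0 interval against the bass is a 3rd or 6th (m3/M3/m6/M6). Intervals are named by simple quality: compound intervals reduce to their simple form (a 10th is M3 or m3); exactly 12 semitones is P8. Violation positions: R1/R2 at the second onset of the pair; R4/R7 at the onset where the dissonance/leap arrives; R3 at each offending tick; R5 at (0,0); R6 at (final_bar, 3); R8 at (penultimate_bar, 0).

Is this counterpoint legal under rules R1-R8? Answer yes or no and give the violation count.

bar 0: v0=G3 v1=G4 (P8)
bar 1: v0=F3 v1=G4 (M2)
bar 2: v0=G3 v1=D4 (P5)
bar 3: v0=B3 v1=G4 (m6)
bar 4: v0=A3 v1=F4 (m6)
bar 5: v0=G3 v1=G4 (P8)
  R4 @ bar1.0: F3/G4 M2 untreated
  R4 @ bar3.2: B3/F4 TT untreated

No (2 violations)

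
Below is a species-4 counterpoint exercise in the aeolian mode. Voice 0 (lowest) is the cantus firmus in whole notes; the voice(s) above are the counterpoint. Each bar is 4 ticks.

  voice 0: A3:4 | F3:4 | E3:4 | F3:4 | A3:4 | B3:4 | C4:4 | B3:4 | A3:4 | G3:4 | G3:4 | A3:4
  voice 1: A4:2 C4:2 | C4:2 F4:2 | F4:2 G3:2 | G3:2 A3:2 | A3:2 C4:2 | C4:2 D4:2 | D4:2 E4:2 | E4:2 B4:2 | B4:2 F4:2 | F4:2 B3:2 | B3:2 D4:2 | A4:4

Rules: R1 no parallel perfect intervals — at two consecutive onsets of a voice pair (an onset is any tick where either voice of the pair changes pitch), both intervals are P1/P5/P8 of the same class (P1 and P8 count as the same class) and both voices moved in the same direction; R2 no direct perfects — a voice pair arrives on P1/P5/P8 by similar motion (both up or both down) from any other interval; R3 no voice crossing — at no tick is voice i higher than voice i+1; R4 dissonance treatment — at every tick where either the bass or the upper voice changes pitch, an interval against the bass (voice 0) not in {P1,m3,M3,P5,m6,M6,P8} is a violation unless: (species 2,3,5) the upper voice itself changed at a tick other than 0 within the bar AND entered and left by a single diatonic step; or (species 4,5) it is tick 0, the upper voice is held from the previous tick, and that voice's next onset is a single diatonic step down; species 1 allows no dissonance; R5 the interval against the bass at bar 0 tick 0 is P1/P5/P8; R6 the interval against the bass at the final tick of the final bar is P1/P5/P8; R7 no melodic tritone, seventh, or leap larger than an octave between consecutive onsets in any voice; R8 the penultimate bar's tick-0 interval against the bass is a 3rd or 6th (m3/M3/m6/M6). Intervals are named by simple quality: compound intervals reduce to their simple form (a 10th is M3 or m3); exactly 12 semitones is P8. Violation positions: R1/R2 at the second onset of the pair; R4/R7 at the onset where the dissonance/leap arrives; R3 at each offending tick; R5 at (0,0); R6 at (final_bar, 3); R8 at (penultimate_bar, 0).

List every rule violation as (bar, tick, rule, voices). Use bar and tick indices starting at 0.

bar 0: v0=A3 v1=A4 downbeat P8
bar 1: v0=F3 v1=C4 downbeat P5
bar 2: v0=E3 v1=F4 downbeat m2
bar 3: v0=F3 v1=G3 downbeat M2
bar 4: v0=A3 v1=A3 downbeat P1
bar 5: v0=B3 v1=C4 downbeat m2
bar 6: v0=C4 v1=D4 downbeat M2
bar 7: v0=B3 v1=E4 downbeat P4
bar 8: v0=A3 v1=B4 downbeat M2
bar 9: v0=G3 v1=F4 downbeat m7
bar 10: v0=G3 v1=B3 downbeat M3
bar 11: v0=A3 v1=A4 downbeat P8
  -> R4 @ bar 2 tick 0 v(0, 1): E3/F4 m2 untreated
  -> R7 @ bar 2 tick 2 v(1,): F4->G3 leap 10st
  -> R4 @ bar 3 tick 0 v(0, 1): F3/G3 M2 untreated
  -> R4 @ bar 5 tick 0 v(0, 1): B3/C4 m2 untreated
  -> R4 @ bar 6 tick 0 v(0, 1): C4/D4 M2 untreated
  -> R4 @ bar 7 tick 0 v(0, 1): B3/E4 P4 untreated
  -> R4 @ bar 8 tick 0 v(0, 1): A3/B4 M2 untreated
  -> R7 @ bar 8 tick 2 v(1,): B4->F4 leap 6st
  -> R4 @ bar 9 tick 0 v(0, 1): G3/F4 m7 untreated
  -> R7 @ bar 9 tick 2 v(1,): F4->B3 leap 6st
  -> R2 @ bar 11 tick 0 v(0, 1): G3/D4 P5 -> A3/A4 P8 similar

(2, 0, R4, (0, 1))
(2, 2, R7, (1,))
(3, 0, R4, (0, 1))
(5, 0, R4, (0, 1))
(6, 0, R4, (0, 1))
(7, 0, R4, (0, 1))
(8, 0, R4, (0, 1))
(8, 2, R7, (1,))
(9, 0, R4, (0, 1))
(9, 2, R7, (1,))
(11, 0, R2, (0, 1))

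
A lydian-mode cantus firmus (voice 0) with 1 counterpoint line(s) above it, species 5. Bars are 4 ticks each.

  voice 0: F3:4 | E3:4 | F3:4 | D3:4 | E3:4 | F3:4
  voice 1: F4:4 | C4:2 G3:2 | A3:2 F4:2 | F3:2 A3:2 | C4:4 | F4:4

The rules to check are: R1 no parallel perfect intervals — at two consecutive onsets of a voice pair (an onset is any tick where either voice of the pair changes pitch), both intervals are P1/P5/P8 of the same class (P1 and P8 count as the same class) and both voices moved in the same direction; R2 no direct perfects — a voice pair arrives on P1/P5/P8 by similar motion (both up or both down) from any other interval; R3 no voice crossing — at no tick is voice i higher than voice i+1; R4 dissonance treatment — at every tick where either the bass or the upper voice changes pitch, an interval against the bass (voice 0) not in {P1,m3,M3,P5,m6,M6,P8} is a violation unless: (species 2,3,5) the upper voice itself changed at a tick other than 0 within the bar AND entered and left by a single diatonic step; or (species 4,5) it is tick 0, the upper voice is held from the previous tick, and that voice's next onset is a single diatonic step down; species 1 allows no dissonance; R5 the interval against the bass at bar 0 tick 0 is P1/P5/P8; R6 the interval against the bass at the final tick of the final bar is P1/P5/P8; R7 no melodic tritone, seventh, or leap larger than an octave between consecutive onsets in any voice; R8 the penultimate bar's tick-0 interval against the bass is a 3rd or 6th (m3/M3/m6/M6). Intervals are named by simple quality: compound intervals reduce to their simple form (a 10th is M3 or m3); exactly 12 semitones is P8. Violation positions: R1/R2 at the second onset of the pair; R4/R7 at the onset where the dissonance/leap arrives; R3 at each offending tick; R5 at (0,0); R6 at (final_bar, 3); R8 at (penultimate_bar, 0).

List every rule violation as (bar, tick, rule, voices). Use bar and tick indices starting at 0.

bar 0: v0=F3 v1=F4 downbeat P8
bar 1: v0=E3 v1=C4 downbeat m6
bar 2: v0=F3 v1=A3 downbeat M3
bar 3: v0=D3 v1=F3 downbeat m3
bar 4: v0=E3 v1=C4 downbeat m6
bar 5: v0=F3 v1=F4 downbeat P8
  -> R2 @ bar 5 tick 0 v(0, 1): E3/C4 m6 -> F3/F4 P8 similar

(5, 0, R2, (0, 1))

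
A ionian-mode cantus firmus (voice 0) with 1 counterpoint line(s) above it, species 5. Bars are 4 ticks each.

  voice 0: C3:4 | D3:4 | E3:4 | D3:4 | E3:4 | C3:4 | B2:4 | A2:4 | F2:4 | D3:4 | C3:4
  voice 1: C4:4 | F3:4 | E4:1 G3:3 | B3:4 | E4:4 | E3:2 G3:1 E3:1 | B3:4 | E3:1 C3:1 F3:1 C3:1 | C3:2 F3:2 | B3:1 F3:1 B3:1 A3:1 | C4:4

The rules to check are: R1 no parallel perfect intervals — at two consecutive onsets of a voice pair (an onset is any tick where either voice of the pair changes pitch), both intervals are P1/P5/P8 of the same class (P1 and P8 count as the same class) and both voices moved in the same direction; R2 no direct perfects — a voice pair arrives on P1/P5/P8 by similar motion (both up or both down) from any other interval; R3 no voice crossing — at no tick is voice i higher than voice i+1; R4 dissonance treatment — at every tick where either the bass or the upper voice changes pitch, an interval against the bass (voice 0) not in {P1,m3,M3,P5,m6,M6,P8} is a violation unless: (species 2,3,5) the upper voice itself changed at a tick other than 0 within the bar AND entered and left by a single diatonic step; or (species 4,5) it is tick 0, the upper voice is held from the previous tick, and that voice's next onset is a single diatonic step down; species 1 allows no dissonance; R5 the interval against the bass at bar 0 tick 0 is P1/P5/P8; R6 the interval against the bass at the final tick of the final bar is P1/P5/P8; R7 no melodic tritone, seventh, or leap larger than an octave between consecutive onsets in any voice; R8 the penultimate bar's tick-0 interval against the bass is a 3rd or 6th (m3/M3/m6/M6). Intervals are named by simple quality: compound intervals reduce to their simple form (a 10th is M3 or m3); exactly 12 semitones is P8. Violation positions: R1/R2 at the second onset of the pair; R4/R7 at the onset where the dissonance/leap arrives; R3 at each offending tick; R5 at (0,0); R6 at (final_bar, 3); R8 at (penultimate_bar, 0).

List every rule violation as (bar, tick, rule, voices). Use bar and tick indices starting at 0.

bar 0: v0=C3 v1=C4 downbeat P8
bar 1: v0=D3 v1=F3 downbeat m3
bar 2: v0=E3 v1=E4 downbeat P8
bar 3: v0=D3 v1=B3 downbeat M6
bar 4: v0=E3 v1=E4 downbeat P8
bar 5: v0=C3 v1=E3 downbeat M3
bar 6: v0=B2 v1=B3 downbeat P8
bar 7: v0=A2 v1=E3 downbeat P5
bar 8: v0=F2 v1=C3 downbeat P5
bar 9: v0=D3 v1=B3 downbeat M6
bar 10: v0=C3 v1=C4 downbeat P8
  -> R2 @ bar 2 tick 0 v(0, 1): D3/F3 m3 -> E3/E4 P8 similar
  -> R7 @ bar 2 tick 0 v(1,): F3->E4 leap 11st
  -> R2 @ bar 4 tick 0 v(0, 1): D3/B3 M6 -> E3/E4 P8 similar
  -> R2 @ bar 7 tick 0 v(0, 1): B2/B3 P8 -> A2/E3 P5 similar
  -> R7 @ bar 9 tick 0 v(1,): F3->B3 leap 6st
  -> R7 @ bar 9 tick 1 v(1,): B3->F3 leap 6st
  -> R7 @ bar 9 tick 2 v(1,): F3->B3 leap 6st

(2, 0, R2, (0, 1))
(2, 0, R7, (1,))
(4, 0, R2, (0, 1))
(7, 0, R2, (0, 1))
(9, 0, R7, (1,))
(9, 1, R7, (1,))
(9, 2, R7, (1,))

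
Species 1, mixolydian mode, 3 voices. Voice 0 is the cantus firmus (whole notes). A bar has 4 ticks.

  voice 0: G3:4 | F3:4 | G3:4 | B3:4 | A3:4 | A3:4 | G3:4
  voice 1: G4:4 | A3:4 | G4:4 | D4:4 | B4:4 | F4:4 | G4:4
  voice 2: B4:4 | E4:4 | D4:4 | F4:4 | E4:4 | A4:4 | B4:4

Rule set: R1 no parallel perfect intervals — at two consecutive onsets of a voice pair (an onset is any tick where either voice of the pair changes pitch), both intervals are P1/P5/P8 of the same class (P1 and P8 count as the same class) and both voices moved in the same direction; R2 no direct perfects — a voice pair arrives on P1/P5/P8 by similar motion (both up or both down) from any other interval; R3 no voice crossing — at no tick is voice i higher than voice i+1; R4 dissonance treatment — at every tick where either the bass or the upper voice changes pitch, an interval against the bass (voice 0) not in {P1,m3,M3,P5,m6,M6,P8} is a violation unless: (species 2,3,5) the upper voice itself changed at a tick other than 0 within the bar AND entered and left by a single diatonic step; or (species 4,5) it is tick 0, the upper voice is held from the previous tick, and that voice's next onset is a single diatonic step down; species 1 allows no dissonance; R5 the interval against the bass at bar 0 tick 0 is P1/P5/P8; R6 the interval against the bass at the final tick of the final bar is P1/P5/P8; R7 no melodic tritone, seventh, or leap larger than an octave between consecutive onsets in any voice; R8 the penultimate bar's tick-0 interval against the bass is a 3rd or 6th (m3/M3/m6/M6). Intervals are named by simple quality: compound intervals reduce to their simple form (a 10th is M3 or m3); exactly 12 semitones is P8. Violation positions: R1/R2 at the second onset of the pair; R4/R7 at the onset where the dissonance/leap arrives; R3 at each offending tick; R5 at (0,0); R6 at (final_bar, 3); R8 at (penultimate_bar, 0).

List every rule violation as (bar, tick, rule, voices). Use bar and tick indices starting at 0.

(0, 0, R5, (0, 2))
(1, 0, R2, (1, 2))
(1, 0, R4, (0, 2))
(1, 0, R7, (1,))
(2, 0, R2, (0, 1))
(2, 0, R3, (1, 2))
(2, 0, R7, (1,))
(2, 1, R3, (1, 2))
(2, 2, R3, (1, 2))
(2, 3, R3, (1, 2))
(3, 0, R4, (0, 2))
(4, 0, R2, (0, 2))
(4, 0, R3, (1, 2))
(4, 0, R4, (0, 1))
(4, 1, R3, (1, 2))
(4, 2, R3, (1, 2))
(4, 3, R3, (1, 2))
(5, 0, R7, (1,))
(5, 0, R8, (0, 2))
(6, 3, R6, (0, 2))

bar 0: v0=G3 v1=G4 v2=B4 downbeat M3
bar 1: v0=F3 v1=A3 v2=E4 downbeat M7
bar 2: v0=G3 v1=G4 v2=D4 downbeat P5
bar 3: v0=B3 v1=D4 v2=F4 downbeat TT
bar 4: v0=A3 v1=B4 v2=E4 downbeat P5
bar 5: v0=A3 v1=F4 v2=A4 downbeat P8
bar 6: v0=G3 v1=G4 v2=B4 downbeat M3
  -> R5 @ bar 0 tick 0 v(0, 2): opens on M3
  -> R2 @ bar 1 tick 0 v(1, 2): G4/B4 M3 -> A3/E4 P5 similar
  -> R4 @ bar 1 tick 0 v(0, 2): F3/E4 M7 untreated
  -> R7 @ bar 1 tick 0 v(1,): G4->A3 leap 10st
  -> R2 @ bar 2 tick 0 v(0, 1): F3/A3 M3 -> G3/G4 P8 similar
  -> R3 @ bar 2 tick 0 v(1, 2): G4 above D4
  -> R7 @ bar 2 tick 0 v(1,): A3->G4 leap 10st
  -> R3 @ bar 2 tick 1 v(1, 2): G4 above D4
  -> R3 @ bar 2 tick 2 v(1, 2): G4 above D4
  -> R3 @ bar 2 tick 3 v(1, 2): G4 above D4
  -> R4 @ bar 3 tick 0 v(0, 2): B3/F4 TT untreated
  -> R2 @ bar 4 tick 0 v(0, 2): B3/F4 TT -> A3/E4 P5 similar
  -> R3 @ bar 4 tick 0 v(1, 2): B4 above E4
  -> R4 @ bar 4 tick 0 v(0, 1): A3/B4 M2 untreated
  -> R3 @ bar 4 tick 1 v(1, 2): B4 above E4
  -> R3 @ bar 4 tick 2 v(1, 2): B4 above E4
  -> R3 @ bar 4 tick 3 v(1, 2): B4 above E4
  -> R7 @ bar 5 tick 0 v(1,): B4->F4 leap 6st
  -> R8 @ bar 5 tick 0 v(0, 2): penult P8 not 3rd/6th
  -> R6 @ bar 6 tick 3 v(0, 2): closes on M3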